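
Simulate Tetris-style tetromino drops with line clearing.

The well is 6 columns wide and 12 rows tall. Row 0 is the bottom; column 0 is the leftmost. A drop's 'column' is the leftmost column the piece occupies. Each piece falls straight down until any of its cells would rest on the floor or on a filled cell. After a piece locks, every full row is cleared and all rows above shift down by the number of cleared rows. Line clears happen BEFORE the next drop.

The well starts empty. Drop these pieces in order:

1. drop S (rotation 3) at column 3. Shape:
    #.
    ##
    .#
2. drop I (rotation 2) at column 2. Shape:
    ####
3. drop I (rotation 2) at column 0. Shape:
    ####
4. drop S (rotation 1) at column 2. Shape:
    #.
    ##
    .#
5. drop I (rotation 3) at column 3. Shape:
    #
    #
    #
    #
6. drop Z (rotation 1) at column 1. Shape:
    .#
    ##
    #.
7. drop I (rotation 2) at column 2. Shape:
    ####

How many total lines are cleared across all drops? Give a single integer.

Answer: 0

Derivation:
Drop 1: S rot3 at col 3 lands with bottom-row=0; cleared 0 line(s) (total 0); column heights now [0 0 0 3 2 0], max=3
Drop 2: I rot2 at col 2 lands with bottom-row=3; cleared 0 line(s) (total 0); column heights now [0 0 4 4 4 4], max=4
Drop 3: I rot2 at col 0 lands with bottom-row=4; cleared 0 line(s) (total 0); column heights now [5 5 5 5 4 4], max=5
Drop 4: S rot1 at col 2 lands with bottom-row=5; cleared 0 line(s) (total 0); column heights now [5 5 8 7 4 4], max=8
Drop 5: I rot3 at col 3 lands with bottom-row=7; cleared 0 line(s) (total 0); column heights now [5 5 8 11 4 4], max=11
Drop 6: Z rot1 at col 1 lands with bottom-row=7; cleared 0 line(s) (total 0); column heights now [5 9 10 11 4 4], max=11
Drop 7: I rot2 at col 2 lands with bottom-row=11; cleared 0 line(s) (total 0); column heights now [5 9 12 12 12 12], max=12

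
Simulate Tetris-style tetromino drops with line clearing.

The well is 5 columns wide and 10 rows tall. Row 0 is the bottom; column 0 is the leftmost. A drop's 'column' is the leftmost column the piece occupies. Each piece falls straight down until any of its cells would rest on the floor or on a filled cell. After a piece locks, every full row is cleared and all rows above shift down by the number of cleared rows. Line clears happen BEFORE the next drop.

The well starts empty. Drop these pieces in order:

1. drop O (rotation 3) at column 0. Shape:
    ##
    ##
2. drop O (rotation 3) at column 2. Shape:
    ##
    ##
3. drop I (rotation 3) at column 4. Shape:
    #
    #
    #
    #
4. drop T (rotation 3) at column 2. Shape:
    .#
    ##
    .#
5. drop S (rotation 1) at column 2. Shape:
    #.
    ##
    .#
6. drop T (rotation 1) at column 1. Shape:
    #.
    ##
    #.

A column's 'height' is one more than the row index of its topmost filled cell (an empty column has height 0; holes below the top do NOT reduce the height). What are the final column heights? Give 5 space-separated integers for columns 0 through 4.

Drop 1: O rot3 at col 0 lands with bottom-row=0; cleared 0 line(s) (total 0); column heights now [2 2 0 0 0], max=2
Drop 2: O rot3 at col 2 lands with bottom-row=0; cleared 0 line(s) (total 0); column heights now [2 2 2 2 0], max=2
Drop 3: I rot3 at col 4 lands with bottom-row=0; cleared 2 line(s) (total 2); column heights now [0 0 0 0 2], max=2
Drop 4: T rot3 at col 2 lands with bottom-row=0; cleared 0 line(s) (total 2); column heights now [0 0 2 3 2], max=3
Drop 5: S rot1 at col 2 lands with bottom-row=3; cleared 0 line(s) (total 2); column heights now [0 0 6 5 2], max=6
Drop 6: T rot1 at col 1 lands with bottom-row=5; cleared 0 line(s) (total 2); column heights now [0 8 7 5 2], max=8

Answer: 0 8 7 5 2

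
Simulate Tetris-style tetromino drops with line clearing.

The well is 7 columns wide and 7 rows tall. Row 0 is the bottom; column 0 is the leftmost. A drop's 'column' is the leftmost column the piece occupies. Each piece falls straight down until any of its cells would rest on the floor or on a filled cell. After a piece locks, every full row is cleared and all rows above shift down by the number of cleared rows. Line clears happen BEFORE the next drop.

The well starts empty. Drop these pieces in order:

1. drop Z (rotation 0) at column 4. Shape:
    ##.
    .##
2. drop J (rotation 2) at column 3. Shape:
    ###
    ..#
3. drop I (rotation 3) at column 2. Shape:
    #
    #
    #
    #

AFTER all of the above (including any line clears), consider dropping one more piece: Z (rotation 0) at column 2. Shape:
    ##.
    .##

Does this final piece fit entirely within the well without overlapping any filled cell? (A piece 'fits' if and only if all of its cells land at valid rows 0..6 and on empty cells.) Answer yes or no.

Drop 1: Z rot0 at col 4 lands with bottom-row=0; cleared 0 line(s) (total 0); column heights now [0 0 0 0 2 2 1], max=2
Drop 2: J rot2 at col 3 lands with bottom-row=2; cleared 0 line(s) (total 0); column heights now [0 0 0 4 4 4 1], max=4
Drop 3: I rot3 at col 2 lands with bottom-row=0; cleared 0 line(s) (total 0); column heights now [0 0 4 4 4 4 1], max=4
Test piece Z rot0 at col 2 (width 3): heights before test = [0 0 4 4 4 4 1]; fits = True

Answer: yes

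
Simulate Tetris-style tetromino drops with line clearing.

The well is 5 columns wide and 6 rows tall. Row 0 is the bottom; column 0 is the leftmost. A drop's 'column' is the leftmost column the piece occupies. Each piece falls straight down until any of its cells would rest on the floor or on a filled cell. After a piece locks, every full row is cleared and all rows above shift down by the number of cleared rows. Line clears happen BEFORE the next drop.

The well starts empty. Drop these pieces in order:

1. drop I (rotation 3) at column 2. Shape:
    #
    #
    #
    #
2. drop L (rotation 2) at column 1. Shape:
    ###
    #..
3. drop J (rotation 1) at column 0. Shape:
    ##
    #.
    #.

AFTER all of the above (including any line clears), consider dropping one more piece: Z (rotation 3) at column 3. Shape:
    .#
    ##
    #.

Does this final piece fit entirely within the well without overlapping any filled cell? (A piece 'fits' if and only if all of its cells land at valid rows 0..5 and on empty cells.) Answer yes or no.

Drop 1: I rot3 at col 2 lands with bottom-row=0; cleared 0 line(s) (total 0); column heights now [0 0 4 0 0], max=4
Drop 2: L rot2 at col 1 lands with bottom-row=3; cleared 0 line(s) (total 0); column heights now [0 5 5 5 0], max=5
Drop 3: J rot1 at col 0 lands with bottom-row=3; cleared 0 line(s) (total 0); column heights now [6 6 5 5 0], max=6
Test piece Z rot3 at col 3 (width 2): heights before test = [6 6 5 5 0]; fits = False

Answer: no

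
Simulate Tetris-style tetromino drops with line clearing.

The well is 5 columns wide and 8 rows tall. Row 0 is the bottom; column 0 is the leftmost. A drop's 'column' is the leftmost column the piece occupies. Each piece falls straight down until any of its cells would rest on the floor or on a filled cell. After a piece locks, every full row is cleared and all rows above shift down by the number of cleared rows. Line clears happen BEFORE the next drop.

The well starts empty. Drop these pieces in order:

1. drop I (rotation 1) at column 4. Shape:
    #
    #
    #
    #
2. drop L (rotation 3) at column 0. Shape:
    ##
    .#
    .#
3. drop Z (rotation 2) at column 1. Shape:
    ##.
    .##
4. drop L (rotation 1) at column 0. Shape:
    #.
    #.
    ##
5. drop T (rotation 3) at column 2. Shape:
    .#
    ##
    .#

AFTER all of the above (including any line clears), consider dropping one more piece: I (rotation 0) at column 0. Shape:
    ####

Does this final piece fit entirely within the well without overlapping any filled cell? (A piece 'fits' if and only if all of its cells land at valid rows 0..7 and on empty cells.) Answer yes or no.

Drop 1: I rot1 at col 4 lands with bottom-row=0; cleared 0 line(s) (total 0); column heights now [0 0 0 0 4], max=4
Drop 2: L rot3 at col 0 lands with bottom-row=0; cleared 0 line(s) (total 0); column heights now [3 3 0 0 4], max=4
Drop 3: Z rot2 at col 1 lands with bottom-row=2; cleared 1 line(s) (total 1); column heights now [0 3 3 0 3], max=3
Drop 4: L rot1 at col 0 lands with bottom-row=3; cleared 0 line(s) (total 1); column heights now [6 4 3 0 3], max=6
Drop 5: T rot3 at col 2 lands with bottom-row=2; cleared 0 line(s) (total 1); column heights now [6 4 4 5 3], max=6
Test piece I rot0 at col 0 (width 4): heights before test = [6 4 4 5 3]; fits = True

Answer: yes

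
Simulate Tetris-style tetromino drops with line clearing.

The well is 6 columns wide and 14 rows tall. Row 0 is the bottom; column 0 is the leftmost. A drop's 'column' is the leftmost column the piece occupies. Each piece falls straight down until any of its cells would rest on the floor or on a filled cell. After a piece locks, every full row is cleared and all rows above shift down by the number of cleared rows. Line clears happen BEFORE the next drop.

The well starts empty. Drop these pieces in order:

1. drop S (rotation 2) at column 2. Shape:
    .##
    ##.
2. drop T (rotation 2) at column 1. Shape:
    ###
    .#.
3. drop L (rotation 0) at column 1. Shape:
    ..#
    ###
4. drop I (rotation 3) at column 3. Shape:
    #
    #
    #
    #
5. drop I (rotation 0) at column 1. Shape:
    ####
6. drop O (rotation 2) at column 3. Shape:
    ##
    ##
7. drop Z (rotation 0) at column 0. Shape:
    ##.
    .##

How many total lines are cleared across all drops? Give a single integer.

Answer: 0

Derivation:
Drop 1: S rot2 at col 2 lands with bottom-row=0; cleared 0 line(s) (total 0); column heights now [0 0 1 2 2 0], max=2
Drop 2: T rot2 at col 1 lands with bottom-row=1; cleared 0 line(s) (total 0); column heights now [0 3 3 3 2 0], max=3
Drop 3: L rot0 at col 1 lands with bottom-row=3; cleared 0 line(s) (total 0); column heights now [0 4 4 5 2 0], max=5
Drop 4: I rot3 at col 3 lands with bottom-row=5; cleared 0 line(s) (total 0); column heights now [0 4 4 9 2 0], max=9
Drop 5: I rot0 at col 1 lands with bottom-row=9; cleared 0 line(s) (total 0); column heights now [0 10 10 10 10 0], max=10
Drop 6: O rot2 at col 3 lands with bottom-row=10; cleared 0 line(s) (total 0); column heights now [0 10 10 12 12 0], max=12
Drop 7: Z rot0 at col 0 lands with bottom-row=10; cleared 0 line(s) (total 0); column heights now [12 12 11 12 12 0], max=12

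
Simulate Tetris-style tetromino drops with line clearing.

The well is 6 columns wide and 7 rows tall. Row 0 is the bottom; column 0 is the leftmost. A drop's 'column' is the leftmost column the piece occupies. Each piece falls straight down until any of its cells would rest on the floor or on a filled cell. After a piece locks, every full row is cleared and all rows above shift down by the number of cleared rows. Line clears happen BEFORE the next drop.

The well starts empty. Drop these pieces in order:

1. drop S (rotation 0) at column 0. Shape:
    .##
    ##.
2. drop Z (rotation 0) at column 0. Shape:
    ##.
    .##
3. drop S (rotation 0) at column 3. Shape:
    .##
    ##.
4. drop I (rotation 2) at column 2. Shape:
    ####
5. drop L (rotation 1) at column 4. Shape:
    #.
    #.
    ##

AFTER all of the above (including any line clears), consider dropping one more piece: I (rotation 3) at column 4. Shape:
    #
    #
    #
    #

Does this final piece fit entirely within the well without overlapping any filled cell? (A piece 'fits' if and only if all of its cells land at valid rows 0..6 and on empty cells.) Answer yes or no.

Drop 1: S rot0 at col 0 lands with bottom-row=0; cleared 0 line(s) (total 0); column heights now [1 2 2 0 0 0], max=2
Drop 2: Z rot0 at col 0 lands with bottom-row=2; cleared 0 line(s) (total 0); column heights now [4 4 3 0 0 0], max=4
Drop 3: S rot0 at col 3 lands with bottom-row=0; cleared 0 line(s) (total 0); column heights now [4 4 3 1 2 2], max=4
Drop 4: I rot2 at col 2 lands with bottom-row=3; cleared 1 line(s) (total 1); column heights now [1 3 3 1 2 2], max=3
Drop 5: L rot1 at col 4 lands with bottom-row=2; cleared 0 line(s) (total 1); column heights now [1 3 3 1 5 3], max=5
Test piece I rot3 at col 4 (width 1): heights before test = [1 3 3 1 5 3]; fits = False

Answer: no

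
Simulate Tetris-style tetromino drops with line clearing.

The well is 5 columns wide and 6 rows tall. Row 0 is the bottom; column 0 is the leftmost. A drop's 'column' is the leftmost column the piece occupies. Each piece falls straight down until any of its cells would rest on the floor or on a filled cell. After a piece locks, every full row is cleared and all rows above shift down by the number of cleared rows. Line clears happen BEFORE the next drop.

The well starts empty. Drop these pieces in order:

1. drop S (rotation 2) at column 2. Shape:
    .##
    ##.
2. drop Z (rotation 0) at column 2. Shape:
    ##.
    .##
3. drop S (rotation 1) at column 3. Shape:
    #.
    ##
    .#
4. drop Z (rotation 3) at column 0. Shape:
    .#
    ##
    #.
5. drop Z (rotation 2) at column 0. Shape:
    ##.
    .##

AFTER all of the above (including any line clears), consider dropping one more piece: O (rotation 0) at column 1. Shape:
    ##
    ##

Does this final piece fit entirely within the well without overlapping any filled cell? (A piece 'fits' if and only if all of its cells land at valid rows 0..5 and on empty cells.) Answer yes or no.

Answer: no

Derivation:
Drop 1: S rot2 at col 2 lands with bottom-row=0; cleared 0 line(s) (total 0); column heights now [0 0 1 2 2], max=2
Drop 2: Z rot0 at col 2 lands with bottom-row=2; cleared 0 line(s) (total 0); column heights now [0 0 4 4 3], max=4
Drop 3: S rot1 at col 3 lands with bottom-row=3; cleared 0 line(s) (total 0); column heights now [0 0 4 6 5], max=6
Drop 4: Z rot3 at col 0 lands with bottom-row=0; cleared 0 line(s) (total 0); column heights now [2 3 4 6 5], max=6
Drop 5: Z rot2 at col 0 lands with bottom-row=4; cleared 0 line(s) (total 0); column heights now [6 6 5 6 5], max=6
Test piece O rot0 at col 1 (width 2): heights before test = [6 6 5 6 5]; fits = False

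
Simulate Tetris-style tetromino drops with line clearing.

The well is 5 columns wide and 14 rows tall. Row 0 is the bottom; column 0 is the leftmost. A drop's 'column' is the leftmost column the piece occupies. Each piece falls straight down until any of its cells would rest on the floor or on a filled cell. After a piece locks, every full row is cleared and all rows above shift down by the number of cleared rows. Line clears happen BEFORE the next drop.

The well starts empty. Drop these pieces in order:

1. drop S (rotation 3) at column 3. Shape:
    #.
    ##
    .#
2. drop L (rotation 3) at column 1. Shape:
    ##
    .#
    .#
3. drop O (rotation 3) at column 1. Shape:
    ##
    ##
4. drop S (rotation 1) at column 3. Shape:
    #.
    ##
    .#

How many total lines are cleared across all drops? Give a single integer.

Drop 1: S rot3 at col 3 lands with bottom-row=0; cleared 0 line(s) (total 0); column heights now [0 0 0 3 2], max=3
Drop 2: L rot3 at col 1 lands with bottom-row=0; cleared 0 line(s) (total 0); column heights now [0 3 3 3 2], max=3
Drop 3: O rot3 at col 1 lands with bottom-row=3; cleared 0 line(s) (total 0); column heights now [0 5 5 3 2], max=5
Drop 4: S rot1 at col 3 lands with bottom-row=2; cleared 0 line(s) (total 0); column heights now [0 5 5 5 4], max=5

Answer: 0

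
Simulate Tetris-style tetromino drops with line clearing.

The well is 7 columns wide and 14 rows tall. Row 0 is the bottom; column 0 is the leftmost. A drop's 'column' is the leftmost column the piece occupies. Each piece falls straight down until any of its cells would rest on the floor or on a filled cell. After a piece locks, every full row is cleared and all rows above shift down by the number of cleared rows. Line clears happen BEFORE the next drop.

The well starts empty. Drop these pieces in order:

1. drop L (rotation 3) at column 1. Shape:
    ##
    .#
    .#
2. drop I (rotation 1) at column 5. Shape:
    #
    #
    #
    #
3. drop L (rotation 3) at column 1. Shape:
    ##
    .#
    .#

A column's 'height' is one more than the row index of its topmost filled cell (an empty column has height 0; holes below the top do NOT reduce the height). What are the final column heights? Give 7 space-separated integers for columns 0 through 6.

Answer: 0 6 6 0 0 4 0

Derivation:
Drop 1: L rot3 at col 1 lands with bottom-row=0; cleared 0 line(s) (total 0); column heights now [0 3 3 0 0 0 0], max=3
Drop 2: I rot1 at col 5 lands with bottom-row=0; cleared 0 line(s) (total 0); column heights now [0 3 3 0 0 4 0], max=4
Drop 3: L rot3 at col 1 lands with bottom-row=3; cleared 0 line(s) (total 0); column heights now [0 6 6 0 0 4 0], max=6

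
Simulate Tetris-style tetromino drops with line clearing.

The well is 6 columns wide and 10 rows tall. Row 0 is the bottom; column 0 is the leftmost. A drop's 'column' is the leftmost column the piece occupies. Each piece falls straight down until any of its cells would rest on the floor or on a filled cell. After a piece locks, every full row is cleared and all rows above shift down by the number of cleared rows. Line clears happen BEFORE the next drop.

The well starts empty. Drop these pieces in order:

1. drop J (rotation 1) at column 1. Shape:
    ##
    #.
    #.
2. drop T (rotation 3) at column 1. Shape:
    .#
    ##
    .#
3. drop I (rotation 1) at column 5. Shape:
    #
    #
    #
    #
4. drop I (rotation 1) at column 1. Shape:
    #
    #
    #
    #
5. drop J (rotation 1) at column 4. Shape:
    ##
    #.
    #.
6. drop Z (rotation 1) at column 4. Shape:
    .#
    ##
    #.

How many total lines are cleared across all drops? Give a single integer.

Answer: 0

Derivation:
Drop 1: J rot1 at col 1 lands with bottom-row=0; cleared 0 line(s) (total 0); column heights now [0 3 3 0 0 0], max=3
Drop 2: T rot3 at col 1 lands with bottom-row=3; cleared 0 line(s) (total 0); column heights now [0 5 6 0 0 0], max=6
Drop 3: I rot1 at col 5 lands with bottom-row=0; cleared 0 line(s) (total 0); column heights now [0 5 6 0 0 4], max=6
Drop 4: I rot1 at col 1 lands with bottom-row=5; cleared 0 line(s) (total 0); column heights now [0 9 6 0 0 4], max=9
Drop 5: J rot1 at col 4 lands with bottom-row=2; cleared 0 line(s) (total 0); column heights now [0 9 6 0 5 5], max=9
Drop 6: Z rot1 at col 4 lands with bottom-row=5; cleared 0 line(s) (total 0); column heights now [0 9 6 0 7 8], max=9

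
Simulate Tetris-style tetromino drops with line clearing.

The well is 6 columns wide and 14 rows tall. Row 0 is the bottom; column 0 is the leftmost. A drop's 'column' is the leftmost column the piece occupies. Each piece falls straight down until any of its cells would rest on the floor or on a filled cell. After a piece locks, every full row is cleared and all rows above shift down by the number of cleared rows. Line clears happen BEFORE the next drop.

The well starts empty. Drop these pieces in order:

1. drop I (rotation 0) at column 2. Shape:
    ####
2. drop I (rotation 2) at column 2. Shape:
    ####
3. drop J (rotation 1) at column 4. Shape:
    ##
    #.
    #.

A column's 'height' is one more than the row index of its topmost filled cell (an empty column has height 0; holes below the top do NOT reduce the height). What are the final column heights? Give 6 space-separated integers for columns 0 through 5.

Answer: 0 0 2 2 5 5

Derivation:
Drop 1: I rot0 at col 2 lands with bottom-row=0; cleared 0 line(s) (total 0); column heights now [0 0 1 1 1 1], max=1
Drop 2: I rot2 at col 2 lands with bottom-row=1; cleared 0 line(s) (total 0); column heights now [0 0 2 2 2 2], max=2
Drop 3: J rot1 at col 4 lands with bottom-row=2; cleared 0 line(s) (total 0); column heights now [0 0 2 2 5 5], max=5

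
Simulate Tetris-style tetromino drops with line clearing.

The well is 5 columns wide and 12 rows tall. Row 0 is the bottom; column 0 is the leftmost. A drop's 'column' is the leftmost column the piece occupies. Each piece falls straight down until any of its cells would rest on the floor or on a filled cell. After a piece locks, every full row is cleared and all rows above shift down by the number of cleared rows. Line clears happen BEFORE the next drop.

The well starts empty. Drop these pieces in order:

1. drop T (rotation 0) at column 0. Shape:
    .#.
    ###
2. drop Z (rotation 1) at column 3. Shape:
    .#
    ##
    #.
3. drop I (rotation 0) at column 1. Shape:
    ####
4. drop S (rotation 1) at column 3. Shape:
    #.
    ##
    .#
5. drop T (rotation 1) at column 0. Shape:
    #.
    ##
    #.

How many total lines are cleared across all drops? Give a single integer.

Drop 1: T rot0 at col 0 lands with bottom-row=0; cleared 0 line(s) (total 0); column heights now [1 2 1 0 0], max=2
Drop 2: Z rot1 at col 3 lands with bottom-row=0; cleared 0 line(s) (total 0); column heights now [1 2 1 2 3], max=3
Drop 3: I rot0 at col 1 lands with bottom-row=3; cleared 0 line(s) (total 0); column heights now [1 4 4 4 4], max=4
Drop 4: S rot1 at col 3 lands with bottom-row=4; cleared 0 line(s) (total 0); column heights now [1 4 4 7 6], max=7
Drop 5: T rot1 at col 0 lands with bottom-row=3; cleared 1 line(s) (total 1); column heights now [5 4 1 6 5], max=6

Answer: 1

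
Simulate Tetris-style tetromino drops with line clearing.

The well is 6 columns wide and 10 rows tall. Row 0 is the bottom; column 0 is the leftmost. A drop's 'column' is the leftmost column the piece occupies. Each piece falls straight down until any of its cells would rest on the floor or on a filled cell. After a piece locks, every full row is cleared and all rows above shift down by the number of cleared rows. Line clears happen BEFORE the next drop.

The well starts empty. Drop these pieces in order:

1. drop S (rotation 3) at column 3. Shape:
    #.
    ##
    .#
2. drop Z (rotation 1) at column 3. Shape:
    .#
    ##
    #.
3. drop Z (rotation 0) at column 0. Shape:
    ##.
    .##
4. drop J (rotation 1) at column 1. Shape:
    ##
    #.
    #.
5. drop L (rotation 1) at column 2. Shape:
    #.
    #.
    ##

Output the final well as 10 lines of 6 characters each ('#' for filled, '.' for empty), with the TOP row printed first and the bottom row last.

Drop 1: S rot3 at col 3 lands with bottom-row=0; cleared 0 line(s) (total 0); column heights now [0 0 0 3 2 0], max=3
Drop 2: Z rot1 at col 3 lands with bottom-row=3; cleared 0 line(s) (total 0); column heights now [0 0 0 5 6 0], max=6
Drop 3: Z rot0 at col 0 lands with bottom-row=0; cleared 0 line(s) (total 0); column heights now [2 2 1 5 6 0], max=6
Drop 4: J rot1 at col 1 lands with bottom-row=2; cleared 0 line(s) (total 0); column heights now [2 5 5 5 6 0], max=6
Drop 5: L rot1 at col 2 lands with bottom-row=5; cleared 0 line(s) (total 0); column heights now [2 5 8 6 6 0], max=8

Answer: ......
......
..#...
..#...
..###.
.####.
.#.#..
.#.#..
##.##.
.##.#.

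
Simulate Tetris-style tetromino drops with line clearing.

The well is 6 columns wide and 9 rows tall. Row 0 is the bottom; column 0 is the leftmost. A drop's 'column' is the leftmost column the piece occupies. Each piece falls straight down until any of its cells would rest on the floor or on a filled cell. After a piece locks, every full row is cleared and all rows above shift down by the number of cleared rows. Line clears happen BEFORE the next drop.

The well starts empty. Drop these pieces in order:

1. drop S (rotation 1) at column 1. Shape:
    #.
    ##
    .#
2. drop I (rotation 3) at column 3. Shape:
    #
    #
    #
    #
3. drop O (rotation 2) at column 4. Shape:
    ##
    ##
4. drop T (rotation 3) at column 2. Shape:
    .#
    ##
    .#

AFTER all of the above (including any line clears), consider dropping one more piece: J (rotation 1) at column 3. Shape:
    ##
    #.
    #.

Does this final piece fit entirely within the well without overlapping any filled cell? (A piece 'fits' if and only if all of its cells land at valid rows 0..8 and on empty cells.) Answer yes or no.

Answer: no

Derivation:
Drop 1: S rot1 at col 1 lands with bottom-row=0; cleared 0 line(s) (total 0); column heights now [0 3 2 0 0 0], max=3
Drop 2: I rot3 at col 3 lands with bottom-row=0; cleared 0 line(s) (total 0); column heights now [0 3 2 4 0 0], max=4
Drop 3: O rot2 at col 4 lands with bottom-row=0; cleared 0 line(s) (total 0); column heights now [0 3 2 4 2 2], max=4
Drop 4: T rot3 at col 2 lands with bottom-row=4; cleared 0 line(s) (total 0); column heights now [0 3 6 7 2 2], max=7
Test piece J rot1 at col 3 (width 2): heights before test = [0 3 6 7 2 2]; fits = False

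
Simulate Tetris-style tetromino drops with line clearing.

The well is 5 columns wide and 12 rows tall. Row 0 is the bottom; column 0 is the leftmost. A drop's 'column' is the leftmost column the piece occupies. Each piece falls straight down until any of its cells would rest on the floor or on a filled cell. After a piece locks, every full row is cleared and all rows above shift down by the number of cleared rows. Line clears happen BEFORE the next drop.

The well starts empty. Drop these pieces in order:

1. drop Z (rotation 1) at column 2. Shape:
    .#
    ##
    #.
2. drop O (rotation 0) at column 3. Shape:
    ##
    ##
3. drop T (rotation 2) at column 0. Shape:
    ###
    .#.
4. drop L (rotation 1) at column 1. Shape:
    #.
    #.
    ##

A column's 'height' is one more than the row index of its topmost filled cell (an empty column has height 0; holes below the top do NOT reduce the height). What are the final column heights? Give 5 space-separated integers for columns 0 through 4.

Drop 1: Z rot1 at col 2 lands with bottom-row=0; cleared 0 line(s) (total 0); column heights now [0 0 2 3 0], max=3
Drop 2: O rot0 at col 3 lands with bottom-row=3; cleared 0 line(s) (total 0); column heights now [0 0 2 5 5], max=5
Drop 3: T rot2 at col 0 lands with bottom-row=1; cleared 0 line(s) (total 0); column heights now [3 3 3 5 5], max=5
Drop 4: L rot1 at col 1 lands with bottom-row=3; cleared 0 line(s) (total 0); column heights now [3 6 4 5 5], max=6

Answer: 3 6 4 5 5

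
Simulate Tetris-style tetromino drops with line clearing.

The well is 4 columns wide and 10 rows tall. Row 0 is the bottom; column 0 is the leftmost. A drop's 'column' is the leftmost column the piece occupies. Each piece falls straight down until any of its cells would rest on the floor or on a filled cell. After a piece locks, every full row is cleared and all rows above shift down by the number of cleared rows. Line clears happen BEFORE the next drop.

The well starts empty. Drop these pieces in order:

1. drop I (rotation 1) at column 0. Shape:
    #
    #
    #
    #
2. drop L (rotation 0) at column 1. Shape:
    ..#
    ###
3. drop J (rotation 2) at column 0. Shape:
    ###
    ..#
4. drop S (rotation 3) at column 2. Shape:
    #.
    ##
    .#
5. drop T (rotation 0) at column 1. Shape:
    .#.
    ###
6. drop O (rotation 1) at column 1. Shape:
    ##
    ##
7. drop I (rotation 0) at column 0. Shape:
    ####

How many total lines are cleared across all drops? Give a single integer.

Answer: 3

Derivation:
Drop 1: I rot1 at col 0 lands with bottom-row=0; cleared 0 line(s) (total 0); column heights now [4 0 0 0], max=4
Drop 2: L rot0 at col 1 lands with bottom-row=0; cleared 1 line(s) (total 1); column heights now [3 0 0 1], max=3
Drop 3: J rot2 at col 0 lands with bottom-row=2; cleared 0 line(s) (total 1); column heights now [4 4 4 1], max=4
Drop 4: S rot3 at col 2 lands with bottom-row=3; cleared 1 line(s) (total 2); column heights now [3 0 5 4], max=5
Drop 5: T rot0 at col 1 lands with bottom-row=5; cleared 0 line(s) (total 2); column heights now [3 6 7 6], max=7
Drop 6: O rot1 at col 1 lands with bottom-row=7; cleared 0 line(s) (total 2); column heights now [3 9 9 6], max=9
Drop 7: I rot0 at col 0 lands with bottom-row=9; cleared 1 line(s) (total 3); column heights now [3 9 9 6], max=9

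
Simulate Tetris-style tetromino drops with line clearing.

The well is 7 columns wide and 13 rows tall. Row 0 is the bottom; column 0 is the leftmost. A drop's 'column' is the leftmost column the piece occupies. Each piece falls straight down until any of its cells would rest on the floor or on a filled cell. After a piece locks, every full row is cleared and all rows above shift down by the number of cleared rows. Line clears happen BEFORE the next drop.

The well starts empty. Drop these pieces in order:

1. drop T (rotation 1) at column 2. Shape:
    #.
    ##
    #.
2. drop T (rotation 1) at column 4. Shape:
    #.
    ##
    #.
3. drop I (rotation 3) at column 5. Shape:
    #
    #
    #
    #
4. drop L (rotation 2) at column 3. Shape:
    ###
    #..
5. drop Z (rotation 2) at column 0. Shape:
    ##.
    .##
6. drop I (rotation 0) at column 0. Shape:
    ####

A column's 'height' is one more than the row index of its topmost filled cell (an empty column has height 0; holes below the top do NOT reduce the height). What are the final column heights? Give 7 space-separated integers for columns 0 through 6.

Drop 1: T rot1 at col 2 lands with bottom-row=0; cleared 0 line(s) (total 0); column heights now [0 0 3 2 0 0 0], max=3
Drop 2: T rot1 at col 4 lands with bottom-row=0; cleared 0 line(s) (total 0); column heights now [0 0 3 2 3 2 0], max=3
Drop 3: I rot3 at col 5 lands with bottom-row=2; cleared 0 line(s) (total 0); column heights now [0 0 3 2 3 6 0], max=6
Drop 4: L rot2 at col 3 lands with bottom-row=5; cleared 0 line(s) (total 0); column heights now [0 0 3 7 7 7 0], max=7
Drop 5: Z rot2 at col 0 lands with bottom-row=3; cleared 0 line(s) (total 0); column heights now [5 5 4 7 7 7 0], max=7
Drop 6: I rot0 at col 0 lands with bottom-row=7; cleared 0 line(s) (total 0); column heights now [8 8 8 8 7 7 0], max=8

Answer: 8 8 8 8 7 7 0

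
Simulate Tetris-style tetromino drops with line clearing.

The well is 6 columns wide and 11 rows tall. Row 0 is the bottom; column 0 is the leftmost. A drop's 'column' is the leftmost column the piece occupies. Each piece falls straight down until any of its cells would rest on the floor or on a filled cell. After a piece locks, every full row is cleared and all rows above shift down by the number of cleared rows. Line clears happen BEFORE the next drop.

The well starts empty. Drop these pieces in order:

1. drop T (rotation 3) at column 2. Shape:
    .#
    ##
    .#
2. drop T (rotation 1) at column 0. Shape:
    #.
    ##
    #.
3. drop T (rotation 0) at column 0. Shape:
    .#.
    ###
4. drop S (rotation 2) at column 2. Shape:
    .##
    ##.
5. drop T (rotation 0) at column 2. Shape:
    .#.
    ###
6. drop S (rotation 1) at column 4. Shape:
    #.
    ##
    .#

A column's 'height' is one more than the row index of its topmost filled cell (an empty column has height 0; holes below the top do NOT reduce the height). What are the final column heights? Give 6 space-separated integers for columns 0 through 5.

Answer: 4 5 7 8 9 8

Derivation:
Drop 1: T rot3 at col 2 lands with bottom-row=0; cleared 0 line(s) (total 0); column heights now [0 0 2 3 0 0], max=3
Drop 2: T rot1 at col 0 lands with bottom-row=0; cleared 0 line(s) (total 0); column heights now [3 2 2 3 0 0], max=3
Drop 3: T rot0 at col 0 lands with bottom-row=3; cleared 0 line(s) (total 0); column heights now [4 5 4 3 0 0], max=5
Drop 4: S rot2 at col 2 lands with bottom-row=4; cleared 0 line(s) (total 0); column heights now [4 5 5 6 6 0], max=6
Drop 5: T rot0 at col 2 lands with bottom-row=6; cleared 0 line(s) (total 0); column heights now [4 5 7 8 7 0], max=8
Drop 6: S rot1 at col 4 lands with bottom-row=6; cleared 0 line(s) (total 0); column heights now [4 5 7 8 9 8], max=9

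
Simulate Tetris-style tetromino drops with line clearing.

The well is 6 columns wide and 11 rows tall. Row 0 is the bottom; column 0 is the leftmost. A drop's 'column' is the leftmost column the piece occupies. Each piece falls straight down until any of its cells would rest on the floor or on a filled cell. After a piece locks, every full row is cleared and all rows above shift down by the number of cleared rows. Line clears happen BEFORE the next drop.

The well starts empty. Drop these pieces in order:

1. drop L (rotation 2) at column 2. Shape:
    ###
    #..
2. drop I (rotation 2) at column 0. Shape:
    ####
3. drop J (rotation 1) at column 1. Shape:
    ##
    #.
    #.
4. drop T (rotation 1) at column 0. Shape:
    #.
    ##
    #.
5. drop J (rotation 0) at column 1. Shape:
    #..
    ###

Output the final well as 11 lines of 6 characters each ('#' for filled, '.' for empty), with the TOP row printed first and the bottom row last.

Answer: ......
......
.#....
####..
##....
###...
.#....
.#....
####..
..###.
..#...

Derivation:
Drop 1: L rot2 at col 2 lands with bottom-row=0; cleared 0 line(s) (total 0); column heights now [0 0 2 2 2 0], max=2
Drop 2: I rot2 at col 0 lands with bottom-row=2; cleared 0 line(s) (total 0); column heights now [3 3 3 3 2 0], max=3
Drop 3: J rot1 at col 1 lands with bottom-row=3; cleared 0 line(s) (total 0); column heights now [3 6 6 3 2 0], max=6
Drop 4: T rot1 at col 0 lands with bottom-row=5; cleared 0 line(s) (total 0); column heights now [8 7 6 3 2 0], max=8
Drop 5: J rot0 at col 1 lands with bottom-row=7; cleared 0 line(s) (total 0); column heights now [8 9 8 8 2 0], max=9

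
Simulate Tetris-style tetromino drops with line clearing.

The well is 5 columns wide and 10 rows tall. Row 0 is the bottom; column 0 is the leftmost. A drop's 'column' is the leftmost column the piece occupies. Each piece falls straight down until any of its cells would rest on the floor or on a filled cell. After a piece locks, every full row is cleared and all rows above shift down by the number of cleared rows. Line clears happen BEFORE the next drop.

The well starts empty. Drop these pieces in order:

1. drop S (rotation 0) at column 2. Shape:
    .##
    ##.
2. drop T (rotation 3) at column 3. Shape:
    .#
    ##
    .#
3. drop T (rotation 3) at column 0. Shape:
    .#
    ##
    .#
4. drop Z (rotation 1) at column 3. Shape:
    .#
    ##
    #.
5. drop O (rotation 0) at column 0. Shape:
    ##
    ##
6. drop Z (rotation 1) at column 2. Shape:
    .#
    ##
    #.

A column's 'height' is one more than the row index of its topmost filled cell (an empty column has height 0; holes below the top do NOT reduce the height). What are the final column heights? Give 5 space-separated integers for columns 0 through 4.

Drop 1: S rot0 at col 2 lands with bottom-row=0; cleared 0 line(s) (total 0); column heights now [0 0 1 2 2], max=2
Drop 2: T rot3 at col 3 lands with bottom-row=2; cleared 0 line(s) (total 0); column heights now [0 0 1 4 5], max=5
Drop 3: T rot3 at col 0 lands with bottom-row=0; cleared 0 line(s) (total 0); column heights now [2 3 1 4 5], max=5
Drop 4: Z rot1 at col 3 lands with bottom-row=4; cleared 0 line(s) (total 0); column heights now [2 3 1 6 7], max=7
Drop 5: O rot0 at col 0 lands with bottom-row=3; cleared 0 line(s) (total 0); column heights now [5 5 1 6 7], max=7
Drop 6: Z rot1 at col 2 lands with bottom-row=5; cleared 0 line(s) (total 0); column heights now [5 5 7 8 7], max=8

Answer: 5 5 7 8 7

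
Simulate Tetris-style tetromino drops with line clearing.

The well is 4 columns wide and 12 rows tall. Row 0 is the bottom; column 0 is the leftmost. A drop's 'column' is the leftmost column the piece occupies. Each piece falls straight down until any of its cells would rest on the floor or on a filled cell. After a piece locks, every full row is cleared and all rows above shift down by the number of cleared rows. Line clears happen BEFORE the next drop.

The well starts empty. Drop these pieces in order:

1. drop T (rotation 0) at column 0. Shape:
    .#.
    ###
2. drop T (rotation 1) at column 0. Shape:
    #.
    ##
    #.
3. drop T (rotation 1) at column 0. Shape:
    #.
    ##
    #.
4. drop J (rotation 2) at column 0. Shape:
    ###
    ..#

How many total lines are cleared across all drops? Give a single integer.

Answer: 0

Derivation:
Drop 1: T rot0 at col 0 lands with bottom-row=0; cleared 0 line(s) (total 0); column heights now [1 2 1 0], max=2
Drop 2: T rot1 at col 0 lands with bottom-row=1; cleared 0 line(s) (total 0); column heights now [4 3 1 0], max=4
Drop 3: T rot1 at col 0 lands with bottom-row=4; cleared 0 line(s) (total 0); column heights now [7 6 1 0], max=7
Drop 4: J rot2 at col 0 lands with bottom-row=6; cleared 0 line(s) (total 0); column heights now [8 8 8 0], max=8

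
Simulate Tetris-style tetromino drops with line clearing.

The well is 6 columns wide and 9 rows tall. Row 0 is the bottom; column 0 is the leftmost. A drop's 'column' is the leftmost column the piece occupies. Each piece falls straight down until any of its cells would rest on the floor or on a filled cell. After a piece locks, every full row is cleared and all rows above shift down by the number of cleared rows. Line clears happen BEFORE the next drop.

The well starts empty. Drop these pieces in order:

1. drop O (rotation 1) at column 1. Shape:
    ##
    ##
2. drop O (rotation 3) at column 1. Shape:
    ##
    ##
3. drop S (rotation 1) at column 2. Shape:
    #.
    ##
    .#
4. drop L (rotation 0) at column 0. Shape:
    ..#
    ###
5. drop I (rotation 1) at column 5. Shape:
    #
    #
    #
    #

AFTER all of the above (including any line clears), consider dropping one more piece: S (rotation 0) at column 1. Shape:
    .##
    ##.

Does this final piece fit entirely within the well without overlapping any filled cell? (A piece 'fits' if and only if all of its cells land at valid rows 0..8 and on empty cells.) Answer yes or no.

Answer: no

Derivation:
Drop 1: O rot1 at col 1 lands with bottom-row=0; cleared 0 line(s) (total 0); column heights now [0 2 2 0 0 0], max=2
Drop 2: O rot3 at col 1 lands with bottom-row=2; cleared 0 line(s) (total 0); column heights now [0 4 4 0 0 0], max=4
Drop 3: S rot1 at col 2 lands with bottom-row=3; cleared 0 line(s) (total 0); column heights now [0 4 6 5 0 0], max=6
Drop 4: L rot0 at col 0 lands with bottom-row=6; cleared 0 line(s) (total 0); column heights now [7 7 8 5 0 0], max=8
Drop 5: I rot1 at col 5 lands with bottom-row=0; cleared 0 line(s) (total 0); column heights now [7 7 8 5 0 4], max=8
Test piece S rot0 at col 1 (width 3): heights before test = [7 7 8 5 0 4]; fits = False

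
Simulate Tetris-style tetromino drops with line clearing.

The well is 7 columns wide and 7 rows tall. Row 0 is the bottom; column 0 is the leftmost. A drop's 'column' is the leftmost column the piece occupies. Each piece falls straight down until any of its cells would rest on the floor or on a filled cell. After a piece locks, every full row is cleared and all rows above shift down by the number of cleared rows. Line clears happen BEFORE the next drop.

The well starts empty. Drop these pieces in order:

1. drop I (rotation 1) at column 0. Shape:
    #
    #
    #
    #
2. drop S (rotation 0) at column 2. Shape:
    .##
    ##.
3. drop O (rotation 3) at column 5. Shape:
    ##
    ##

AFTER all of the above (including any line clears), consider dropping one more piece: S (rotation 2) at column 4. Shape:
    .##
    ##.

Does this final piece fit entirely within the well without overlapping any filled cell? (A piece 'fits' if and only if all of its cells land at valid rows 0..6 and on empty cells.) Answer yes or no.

Answer: yes

Derivation:
Drop 1: I rot1 at col 0 lands with bottom-row=0; cleared 0 line(s) (total 0); column heights now [4 0 0 0 0 0 0], max=4
Drop 2: S rot0 at col 2 lands with bottom-row=0; cleared 0 line(s) (total 0); column heights now [4 0 1 2 2 0 0], max=4
Drop 3: O rot3 at col 5 lands with bottom-row=0; cleared 0 line(s) (total 0); column heights now [4 0 1 2 2 2 2], max=4
Test piece S rot2 at col 4 (width 3): heights before test = [4 0 1 2 2 2 2]; fits = True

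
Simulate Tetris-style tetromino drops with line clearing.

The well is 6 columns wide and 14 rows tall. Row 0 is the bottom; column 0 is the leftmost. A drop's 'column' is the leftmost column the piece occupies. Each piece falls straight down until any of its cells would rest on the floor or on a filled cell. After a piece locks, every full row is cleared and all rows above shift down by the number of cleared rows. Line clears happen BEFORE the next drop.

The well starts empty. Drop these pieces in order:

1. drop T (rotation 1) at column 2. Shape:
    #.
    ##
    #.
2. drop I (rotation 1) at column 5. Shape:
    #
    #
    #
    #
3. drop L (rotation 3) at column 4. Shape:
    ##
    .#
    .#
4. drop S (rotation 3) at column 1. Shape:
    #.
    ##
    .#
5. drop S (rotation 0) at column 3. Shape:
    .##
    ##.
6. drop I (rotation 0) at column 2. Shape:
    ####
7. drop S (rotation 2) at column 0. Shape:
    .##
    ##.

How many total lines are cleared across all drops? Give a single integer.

Drop 1: T rot1 at col 2 lands with bottom-row=0; cleared 0 line(s) (total 0); column heights now [0 0 3 2 0 0], max=3
Drop 2: I rot1 at col 5 lands with bottom-row=0; cleared 0 line(s) (total 0); column heights now [0 0 3 2 0 4], max=4
Drop 3: L rot3 at col 4 lands with bottom-row=4; cleared 0 line(s) (total 0); column heights now [0 0 3 2 7 7], max=7
Drop 4: S rot3 at col 1 lands with bottom-row=3; cleared 0 line(s) (total 0); column heights now [0 6 5 2 7 7], max=7
Drop 5: S rot0 at col 3 lands with bottom-row=7; cleared 0 line(s) (total 0); column heights now [0 6 5 8 9 9], max=9
Drop 6: I rot0 at col 2 lands with bottom-row=9; cleared 0 line(s) (total 0); column heights now [0 6 10 10 10 10], max=10
Drop 7: S rot2 at col 0 lands with bottom-row=9; cleared 1 line(s) (total 1); column heights now [0 10 10 8 9 9], max=10

Answer: 1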